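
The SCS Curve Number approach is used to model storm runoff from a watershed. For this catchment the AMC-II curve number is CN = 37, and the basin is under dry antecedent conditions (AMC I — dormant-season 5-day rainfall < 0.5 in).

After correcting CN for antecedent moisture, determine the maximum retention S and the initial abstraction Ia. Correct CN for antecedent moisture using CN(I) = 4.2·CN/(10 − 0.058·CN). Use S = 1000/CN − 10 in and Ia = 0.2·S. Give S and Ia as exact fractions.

S = 1500/37 in ≈ 40.541 in; Ia = 300/37 in ≈ 8.108 in

CN(I) from CN(II)=37: (4.2·37)/(10 − 0.058·37) = 3700/187 ≈ 19.786
S = 1000/(3700/187) − 10 = 1500/37 in ≈ 40.541 in
Ia = 0.2S: 0.2·40.541 = 8.108 in (exactly 300/37)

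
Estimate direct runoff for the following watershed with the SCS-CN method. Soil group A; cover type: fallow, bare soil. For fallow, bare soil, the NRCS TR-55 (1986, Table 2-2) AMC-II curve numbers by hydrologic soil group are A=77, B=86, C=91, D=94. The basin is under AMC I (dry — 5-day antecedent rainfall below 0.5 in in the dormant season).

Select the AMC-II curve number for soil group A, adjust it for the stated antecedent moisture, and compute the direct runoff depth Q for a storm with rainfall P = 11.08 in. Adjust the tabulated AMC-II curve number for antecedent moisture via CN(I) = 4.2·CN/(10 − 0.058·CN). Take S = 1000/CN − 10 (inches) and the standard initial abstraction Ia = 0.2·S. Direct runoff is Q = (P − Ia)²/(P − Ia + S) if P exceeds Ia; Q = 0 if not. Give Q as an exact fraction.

NRCS table: fallow, bare soil, soil group A → CN(II) = 77
Adjust CN=77 to AMC I: 4.2·77/(10 − 0.058·77) → (1617/5) ÷ (2767/500) = 161700/2767 ≈ 58.439
Max retention: S = 1000/(161700/2767) − 10 = 11500/1617 in (≈ 7.112 in)
Ia = 0.2·(11500/1617) = 2300/1617 in ≈ 1.422 in
P − Ia = 11.080 − 1.422 = 390409/40425 ≈ 9.658 in (> 0, runoff occurs)
Q = (390409/40425)²/((390409/40425) + 11500/1617) = (152419187281/1634180625)/(677909/40425) = 152419187281/27404471325 in ≈ 5.562 in

Q = 152419187281/27404471325 in ≈ 5.562 in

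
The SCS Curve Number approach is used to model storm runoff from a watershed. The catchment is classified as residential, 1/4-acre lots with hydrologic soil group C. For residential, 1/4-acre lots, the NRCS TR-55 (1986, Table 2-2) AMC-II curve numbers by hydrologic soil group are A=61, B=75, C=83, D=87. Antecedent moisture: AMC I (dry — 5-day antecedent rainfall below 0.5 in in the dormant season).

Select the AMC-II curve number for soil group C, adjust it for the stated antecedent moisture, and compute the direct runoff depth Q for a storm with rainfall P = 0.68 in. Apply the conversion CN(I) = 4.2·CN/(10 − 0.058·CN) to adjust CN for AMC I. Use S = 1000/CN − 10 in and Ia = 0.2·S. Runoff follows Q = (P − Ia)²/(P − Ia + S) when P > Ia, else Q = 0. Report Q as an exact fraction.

NRCS table: residential, 1/4-acre lots, soil group C → CN(II) = 83
Adjust CN=83 to AMC I: 4.2·83/(10 − 0.058·83) → (1743/5) ÷ (2593/500) = 174300/2593 ≈ 67.219
Max retention: S = 1000/(174300/2593) − 10 = 8500/1743 in (≈ 4.877 in)
Ia = 0.2·(8500/1743) = 1700/1743 in ≈ 0.975 in
P = 0.680 ≤ Ia = 0.975 in: entire storm abstracted, Q = 0.

Q = 0 in ≈ 0.000 in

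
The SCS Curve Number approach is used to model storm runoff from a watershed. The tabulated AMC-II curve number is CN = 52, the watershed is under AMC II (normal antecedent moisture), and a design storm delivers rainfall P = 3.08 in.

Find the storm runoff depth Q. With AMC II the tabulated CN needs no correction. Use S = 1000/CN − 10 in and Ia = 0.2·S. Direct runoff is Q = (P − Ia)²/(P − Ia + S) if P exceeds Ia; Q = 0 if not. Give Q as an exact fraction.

Q = 160801/1105325 in ≈ 0.145 in

AMC II — tabulated CN = 52 applies directly.
S = 1000/52 − 10 = 120/13 in ≈ 9.231 in
Initial abstraction Ia = S/5 = (120/13)/5 = 24/13 ≈ 1.846 in
P − Ia = 3.080 − 1.846 = 401/325 ≈ 1.234 in (> 0, runoff occurs)
Q: (401/325)² ÷ (3401/325) = 160801/1105325 in (≈ 0.145 in)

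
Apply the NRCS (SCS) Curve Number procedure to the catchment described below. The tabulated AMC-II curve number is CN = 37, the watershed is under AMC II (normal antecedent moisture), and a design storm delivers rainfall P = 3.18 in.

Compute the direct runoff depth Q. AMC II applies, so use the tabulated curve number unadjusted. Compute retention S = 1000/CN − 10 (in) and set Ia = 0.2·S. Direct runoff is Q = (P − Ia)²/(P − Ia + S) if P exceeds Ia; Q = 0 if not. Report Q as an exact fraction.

AMC II — tabulated CN = 37 applies directly.
S = 1000/37 − 10 = 630/37 in ≈ 17.027 in
Ia = 0.2·(630/37) = 126/37 in ≈ 3.405 in
P = 3.180 ≤ Ia = 3.405 in: entire storm abstracted, Q = 0.

Q = 0 in ≈ 0.000 in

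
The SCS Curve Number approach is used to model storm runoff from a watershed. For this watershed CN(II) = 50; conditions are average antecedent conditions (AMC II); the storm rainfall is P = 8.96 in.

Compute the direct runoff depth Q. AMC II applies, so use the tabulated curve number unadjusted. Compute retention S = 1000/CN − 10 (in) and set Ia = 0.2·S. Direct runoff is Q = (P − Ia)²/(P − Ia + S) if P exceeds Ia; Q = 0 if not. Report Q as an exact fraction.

CN(II) = 50; AMC II needs no correction.
Max retention: S = 1000/50 − 10 = 10 in (≈ 10.000 in)
Ia = 0.2S: 0.2·10.000 = 2.000 in (exactly 2)
P − Ia = 8.960 − 2.000 = 174/25 ≈ 6.960 in (> 0, runoff occurs)
Runoff Q = (P−Ia)²/(P−Ia+S) = (6.960)²/(6.960+10.000) = 7569/2650 ≈ 2.856 in

Q = 7569/2650 in ≈ 2.856 in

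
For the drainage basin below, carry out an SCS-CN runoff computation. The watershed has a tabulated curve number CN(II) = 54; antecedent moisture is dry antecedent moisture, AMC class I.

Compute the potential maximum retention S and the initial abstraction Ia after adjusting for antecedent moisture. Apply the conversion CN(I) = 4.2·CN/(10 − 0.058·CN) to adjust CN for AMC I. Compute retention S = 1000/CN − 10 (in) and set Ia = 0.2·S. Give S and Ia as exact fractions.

S = 11500/567 in ≈ 20.282 in; Ia = 2300/567 in ≈ 4.056 in

Dry (AMC I): CN(I) = 4.2·54/(10 − 0.058·54) = (1134/5)/(1717/250) = 56700/1717 ≈ 33.023
Max retention: S = 1000/(56700/1717) − 10 = 11500/567 in (≈ 20.282 in)
Initial abstraction Ia = S/5 = (11500/567)/5 = 2300/567 ≈ 4.056 in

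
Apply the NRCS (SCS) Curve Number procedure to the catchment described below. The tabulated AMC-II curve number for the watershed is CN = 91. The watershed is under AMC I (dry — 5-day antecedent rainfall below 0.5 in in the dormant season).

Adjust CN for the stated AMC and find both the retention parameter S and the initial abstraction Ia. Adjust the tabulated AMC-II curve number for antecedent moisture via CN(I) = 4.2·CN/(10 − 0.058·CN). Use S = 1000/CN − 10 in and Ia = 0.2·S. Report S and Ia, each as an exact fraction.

S = 1500/637 in ≈ 2.355 in; Ia = 300/637 in ≈ 0.471 in

CN(I) from CN(II)=91: (4.2·91)/(10 − 0.058·91) = 63700/787 ≈ 80.940
Retention S: 1000/CN − 10 with CN=80.940 → S = 1500/637 ≈ 2.355 in
Ia = 0.2·(1500/637) = 300/637 in ≈ 0.471 in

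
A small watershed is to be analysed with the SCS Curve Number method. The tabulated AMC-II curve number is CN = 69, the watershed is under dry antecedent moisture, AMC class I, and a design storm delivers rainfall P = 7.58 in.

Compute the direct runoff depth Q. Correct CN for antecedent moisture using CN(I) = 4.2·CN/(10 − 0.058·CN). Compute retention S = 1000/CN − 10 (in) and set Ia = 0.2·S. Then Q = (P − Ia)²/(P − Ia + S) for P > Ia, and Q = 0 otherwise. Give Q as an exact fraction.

Adjust CN=69 to AMC I: 4.2·69/(10 − 0.058·69) → (1449/5) ÷ (2999/500) = 144900/2999 ≈ 48.316
S = 1000/(144900/2999) − 10 = 15500/1449 in ≈ 10.697 in
Ia = 0.2S: 0.2·10.697 = 2.139 in (exactly 3100/1449)
P − Ia = 7.580 − 2.139 = 394171/72450 ≈ 5.441 in (> 0, runoff occurs)
Runoff Q = (P−Ia)²/(P−Ia+S) = (5.441)²/(5.441+10.697) = 155370777241/84706438950 ≈ 1.834 in

Q = 155370777241/84706438950 in ≈ 1.834 in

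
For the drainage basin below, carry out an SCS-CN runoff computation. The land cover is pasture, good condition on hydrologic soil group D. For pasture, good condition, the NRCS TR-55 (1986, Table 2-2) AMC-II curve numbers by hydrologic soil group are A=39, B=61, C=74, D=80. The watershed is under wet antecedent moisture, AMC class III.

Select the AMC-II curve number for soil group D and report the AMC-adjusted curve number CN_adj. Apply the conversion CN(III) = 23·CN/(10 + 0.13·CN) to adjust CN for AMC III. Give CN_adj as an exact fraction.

NRCS table: pasture, good condition, soil group D → CN(II) = 80
Wet (AMC III): CN(III) = 23·80/(10 + 0.13·80) = 1840/(102/5) = 4600/51 ≈ 90.196

CN_adj = 4600/51 ≈ 90.196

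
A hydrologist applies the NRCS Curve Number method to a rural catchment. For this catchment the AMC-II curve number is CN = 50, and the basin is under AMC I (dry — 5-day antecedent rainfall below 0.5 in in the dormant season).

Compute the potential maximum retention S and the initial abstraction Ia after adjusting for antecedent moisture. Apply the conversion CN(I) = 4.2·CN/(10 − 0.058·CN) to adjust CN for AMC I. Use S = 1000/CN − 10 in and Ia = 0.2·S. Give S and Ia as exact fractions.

Dry (AMC I): CN(I) = 4.2·50/(10 − 0.058·50) = 210/(71/10) = 2100/71 ≈ 29.577
S = 1000/(2100/71) − 10 = 500/21 in ≈ 23.810 in
Ia = 0.2·(500/21) = 100/21 in ≈ 4.762 in

S = 500/21 in ≈ 23.810 in; Ia = 100/21 in ≈ 4.762 in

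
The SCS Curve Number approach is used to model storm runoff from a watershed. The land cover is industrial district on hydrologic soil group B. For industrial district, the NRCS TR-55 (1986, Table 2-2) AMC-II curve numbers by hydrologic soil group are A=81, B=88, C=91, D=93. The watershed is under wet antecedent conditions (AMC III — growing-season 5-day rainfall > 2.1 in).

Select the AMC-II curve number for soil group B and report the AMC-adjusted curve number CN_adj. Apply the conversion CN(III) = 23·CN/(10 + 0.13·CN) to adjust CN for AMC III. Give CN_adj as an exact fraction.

NRCS table: industrial district, soil group B → CN(II) = 88
Wet (AMC III): CN(III) = 23·88/(10 + 0.13·88) = 2024/(536/25) = 6325/67 ≈ 94.403

CN_adj = 6325/67 ≈ 94.403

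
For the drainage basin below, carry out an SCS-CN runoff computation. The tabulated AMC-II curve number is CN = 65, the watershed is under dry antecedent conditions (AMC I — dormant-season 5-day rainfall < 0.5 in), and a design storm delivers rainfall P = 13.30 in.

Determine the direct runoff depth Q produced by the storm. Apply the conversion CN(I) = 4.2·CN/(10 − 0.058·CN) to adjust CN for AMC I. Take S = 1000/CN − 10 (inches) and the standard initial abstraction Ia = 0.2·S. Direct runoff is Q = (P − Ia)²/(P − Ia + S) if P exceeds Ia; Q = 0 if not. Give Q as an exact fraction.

Dry (AMC I): CN(I) = 4.2·65/(10 − 0.058·65) = 273/(623/100) = 3900/89 ≈ 43.820
Retention S: 1000/CN − 10 with CN=43.820 → S = 500/39 ≈ 12.821 in
Initial abstraction Ia = S/5 = (500/39)/5 = 100/39 ≈ 2.564 in
Excess rainfall: 13.300 − 2.564 = 10.736 in; P > Ia so Q > 0
Q = (4187/390)²/((4187/390) + 500/39) = (17530969/152100)/(9187/390) = 17530969/3582930 in ≈ 4.893 in

Q = 17530969/3582930 in ≈ 4.893 in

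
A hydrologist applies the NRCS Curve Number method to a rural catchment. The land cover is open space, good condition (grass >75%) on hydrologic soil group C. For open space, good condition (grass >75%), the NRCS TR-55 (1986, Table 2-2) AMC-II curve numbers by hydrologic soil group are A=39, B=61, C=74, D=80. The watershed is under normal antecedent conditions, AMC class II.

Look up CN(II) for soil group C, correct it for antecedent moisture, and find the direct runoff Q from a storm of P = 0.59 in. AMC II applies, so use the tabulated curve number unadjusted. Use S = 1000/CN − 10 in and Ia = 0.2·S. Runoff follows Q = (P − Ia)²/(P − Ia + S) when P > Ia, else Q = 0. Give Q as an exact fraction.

Q = 0 in ≈ 0.000 in

NRCS table: open space, good condition (grass >75%), soil group C → CN(II) = 74
AMC II — tabulated CN = 74 applies directly.
Retention S: 1000/CN − 10 with CN=74.000 → S = 130/37 ≈ 3.514 in
Ia = 0.2S: 0.2·3.514 = 0.703 in (exactly 26/37)
P = 0.590 ≤ Ia = 0.703 in: entire storm abstracted, Q = 0.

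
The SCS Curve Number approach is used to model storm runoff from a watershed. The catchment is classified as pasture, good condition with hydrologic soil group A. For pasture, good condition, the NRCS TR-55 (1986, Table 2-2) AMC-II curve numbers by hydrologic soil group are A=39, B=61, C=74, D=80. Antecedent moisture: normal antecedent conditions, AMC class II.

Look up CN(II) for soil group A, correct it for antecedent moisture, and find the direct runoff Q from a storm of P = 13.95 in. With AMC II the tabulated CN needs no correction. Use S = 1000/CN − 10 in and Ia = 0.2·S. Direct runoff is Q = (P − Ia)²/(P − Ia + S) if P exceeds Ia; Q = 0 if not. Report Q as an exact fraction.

Q = 71250481/16099980 in ≈ 4.426 in

NRCS table: pasture, good condition, soil group A → CN(II) = 39
AMC II — tabulated CN = 39 applies directly.
Retention S: 1000/CN − 10 with CN=39.000 → S = 610/39 ≈ 15.641 in
Ia = 0.2S: 0.2·15.641 = 3.128 in (exactly 122/39)
Since P=13.950 > Ia=3.128: effective rainfall P−Ia = 8441/780 in
Q: (8441/780)² ÷ (20641/780) = 71250481/16099980 in (≈ 4.426 in)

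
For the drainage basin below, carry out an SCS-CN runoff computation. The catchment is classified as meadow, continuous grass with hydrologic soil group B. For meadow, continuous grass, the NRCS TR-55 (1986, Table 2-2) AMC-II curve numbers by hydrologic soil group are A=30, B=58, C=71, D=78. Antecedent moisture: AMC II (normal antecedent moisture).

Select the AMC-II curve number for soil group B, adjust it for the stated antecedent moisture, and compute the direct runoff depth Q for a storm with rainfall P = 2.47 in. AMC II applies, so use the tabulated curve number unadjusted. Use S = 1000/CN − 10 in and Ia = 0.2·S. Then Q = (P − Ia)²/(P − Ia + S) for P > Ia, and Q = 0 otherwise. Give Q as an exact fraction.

Q = 8779369/69492700 in ≈ 0.126 in

NRCS table: meadow, continuous grass, soil group B → CN(II) = 58
CN(II) = 58; AMC II needs no correction.
Retention S: 1000/CN − 10 with CN=58.000 → S = 210/29 ≈ 7.241 in
Ia = 0.2·(210/29) = 42/29 in ≈ 1.448 in
Excess rainfall: 2.470 − 1.448 = 1.022 in; P > Ia so Q > 0
Q = (2963/2900)²/((2963/2900) + 210/29) = (8779369/8410000)/(23963/2900) = 8779369/69492700 in ≈ 0.126 in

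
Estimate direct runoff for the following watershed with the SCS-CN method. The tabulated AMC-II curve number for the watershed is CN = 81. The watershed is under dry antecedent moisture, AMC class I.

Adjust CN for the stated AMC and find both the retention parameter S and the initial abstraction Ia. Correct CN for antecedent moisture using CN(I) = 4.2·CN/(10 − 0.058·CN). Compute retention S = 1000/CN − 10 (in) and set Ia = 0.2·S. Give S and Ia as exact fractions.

S = 9500/1701 in ≈ 5.585 in; Ia = 1900/1701 in ≈ 1.117 in

Adjust CN=81 to AMC I: 4.2·81/(10 − 0.058·81) → (1701/5) ÷ (2651/500) = 170100/2651 ≈ 64.164
Max retention: S = 1000/(170100/2651) − 10 = 9500/1701 in (≈ 5.585 in)
Initial abstraction Ia = S/5 = (9500/1701)/5 = 1900/1701 ≈ 1.117 in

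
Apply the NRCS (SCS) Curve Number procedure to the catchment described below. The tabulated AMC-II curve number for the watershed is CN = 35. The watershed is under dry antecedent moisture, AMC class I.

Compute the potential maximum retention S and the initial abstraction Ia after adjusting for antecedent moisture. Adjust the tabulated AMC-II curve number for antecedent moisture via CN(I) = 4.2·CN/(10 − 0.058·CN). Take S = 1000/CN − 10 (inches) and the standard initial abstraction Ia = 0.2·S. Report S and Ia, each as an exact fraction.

Dry (AMC I): CN(I) = 4.2·35/(10 − 0.058·35) = 147/(797/100) = 14700/797 ≈ 18.444
S = 1000/(14700/797) − 10 = 6500/147 in ≈ 44.218 in
Ia = 0.2S: 0.2·44.218 = 8.844 in (exactly 1300/147)

S = 6500/147 in ≈ 44.218 in; Ia = 1300/147 in ≈ 8.844 in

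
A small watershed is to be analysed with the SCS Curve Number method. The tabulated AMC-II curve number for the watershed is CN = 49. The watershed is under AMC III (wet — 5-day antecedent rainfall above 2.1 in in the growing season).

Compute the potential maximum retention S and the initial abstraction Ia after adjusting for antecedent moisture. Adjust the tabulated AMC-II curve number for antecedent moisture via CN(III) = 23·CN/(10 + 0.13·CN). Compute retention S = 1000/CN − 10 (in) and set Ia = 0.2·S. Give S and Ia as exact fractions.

CN(III) from CN(II)=49: (23·49)/(10 + 0.13·49) = 112700/1637 ≈ 68.845
S = 1000/(112700/1637) − 10 = 5100/1127 in ≈ 4.525 in
Ia = 0.2S: 0.2·4.525 = 0.905 in (exactly 1020/1127)

S = 5100/1127 in ≈ 4.525 in; Ia = 1020/1127 in ≈ 0.905 in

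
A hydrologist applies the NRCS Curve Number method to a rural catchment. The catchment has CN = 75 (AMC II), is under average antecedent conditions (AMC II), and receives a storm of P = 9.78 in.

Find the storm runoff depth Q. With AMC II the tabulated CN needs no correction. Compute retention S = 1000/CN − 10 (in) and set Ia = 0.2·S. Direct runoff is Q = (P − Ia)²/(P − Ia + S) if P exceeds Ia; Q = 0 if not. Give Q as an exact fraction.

Q = 1868689/280050 in ≈ 6.673 in

AMC II — tabulated CN = 75 applies directly.
Max retention: S = 1000/75 − 10 = 10/3 in (≈ 3.333 in)
Ia = 0.2S: 0.2·3.333 = 0.667 in (exactly 2/3)
Since P=9.780 > Ia=0.667: effective rainfall P−Ia = 1367/150 in
Runoff Q = (P−Ia)²/(P−Ia+S) = (9.113)²/(9.113+3.333) = 1868689/280050 ≈ 6.673 in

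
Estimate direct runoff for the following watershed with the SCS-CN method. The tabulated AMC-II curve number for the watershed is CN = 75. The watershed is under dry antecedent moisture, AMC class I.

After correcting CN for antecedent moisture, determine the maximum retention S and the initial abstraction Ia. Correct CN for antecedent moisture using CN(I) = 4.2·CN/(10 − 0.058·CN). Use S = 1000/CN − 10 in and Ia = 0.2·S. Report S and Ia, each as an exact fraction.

S = 500/63 in ≈ 7.937 in; Ia = 100/63 in ≈ 1.587 in

CN(I) from CN(II)=75: (4.2·75)/(10 − 0.058·75) = 6300/113 ≈ 55.752
Retention S: 1000/CN − 10 with CN=55.752 → S = 500/63 ≈ 7.937 in
Ia = 0.2·(500/63) = 100/63 in ≈ 1.587 in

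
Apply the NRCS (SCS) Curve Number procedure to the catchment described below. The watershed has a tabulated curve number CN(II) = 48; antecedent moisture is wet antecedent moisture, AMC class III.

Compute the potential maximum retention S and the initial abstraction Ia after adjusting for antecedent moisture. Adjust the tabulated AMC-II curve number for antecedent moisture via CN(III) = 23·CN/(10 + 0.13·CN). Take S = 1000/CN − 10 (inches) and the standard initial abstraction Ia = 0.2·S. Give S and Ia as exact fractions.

S = 325/69 in ≈ 4.710 in; Ia = 65/69 in ≈ 0.942 in

CN(III) from CN(II)=48: (23·48)/(10 + 0.13·48) = 13800/203 ≈ 67.980
Retention S: 1000/CN − 10 with CN=67.980 → S = 325/69 ≈ 4.710 in
Ia = 0.2·(325/69) = 65/69 in ≈ 0.942 in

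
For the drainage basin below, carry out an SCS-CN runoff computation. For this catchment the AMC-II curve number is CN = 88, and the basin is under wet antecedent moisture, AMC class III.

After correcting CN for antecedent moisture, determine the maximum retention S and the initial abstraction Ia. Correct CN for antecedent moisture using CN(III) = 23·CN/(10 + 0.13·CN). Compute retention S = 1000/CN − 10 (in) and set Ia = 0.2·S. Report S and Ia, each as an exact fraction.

Adjust CN=88 to AMC III: 23·88/(10 + 0.13·88) → 2024 ÷ (536/25) = 6325/67 ≈ 94.403
Max retention: S = 1000/(6325/67) − 10 = 150/253 in (≈ 0.593 in)
Ia = 0.2·(150/253) = 30/253 in ≈ 0.119 in

S = 150/253 in ≈ 0.593 in; Ia = 30/253 in ≈ 0.119 in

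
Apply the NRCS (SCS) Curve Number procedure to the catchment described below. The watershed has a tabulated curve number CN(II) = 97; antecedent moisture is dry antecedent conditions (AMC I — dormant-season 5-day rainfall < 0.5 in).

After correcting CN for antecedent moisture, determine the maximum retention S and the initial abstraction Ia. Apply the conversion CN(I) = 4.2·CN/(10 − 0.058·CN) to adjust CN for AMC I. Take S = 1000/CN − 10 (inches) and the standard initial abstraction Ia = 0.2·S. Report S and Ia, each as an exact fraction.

Dry (AMC I): CN(I) = 4.2·97/(10 − 0.058·97) = (2037/5)/(2187/500) = 67900/729 ≈ 93.141
Retention S: 1000/CN − 10 with CN=93.141 → S = 500/679 ≈ 0.736 in
Ia = 0.2S: 0.2·0.736 = 0.147 in (exactly 100/679)

S = 500/679 in ≈ 0.736 in; Ia = 100/679 in ≈ 0.147 in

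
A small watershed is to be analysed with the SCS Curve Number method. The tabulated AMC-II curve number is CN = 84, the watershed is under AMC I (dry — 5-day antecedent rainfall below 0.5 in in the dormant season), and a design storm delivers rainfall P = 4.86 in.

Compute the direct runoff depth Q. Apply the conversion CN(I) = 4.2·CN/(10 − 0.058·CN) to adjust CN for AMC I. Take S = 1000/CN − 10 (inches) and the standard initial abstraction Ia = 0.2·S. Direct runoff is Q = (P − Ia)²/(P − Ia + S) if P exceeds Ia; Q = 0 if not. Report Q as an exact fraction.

Q = 7597388569/4126944150 in ≈ 1.841 in

Dry (AMC I): CN(I) = 4.2·84/(10 − 0.058·84) = (1764/5)/(641/125) = 44100/641 ≈ 68.799
S = 1000/(44100/641) − 10 = 2000/441 in ≈ 4.535 in
Initial abstraction Ia = S/5 = (2000/441)/5 = 400/441 ≈ 0.907 in
Excess rainfall: 4.860 − 0.907 = 3.953 in; P > Ia so Q > 0
Q = (87163/22050)²/((87163/22050) + 2000/441) = (7597388569/486202500)/(187163/22050) = 7597388569/4126944150 in ≈ 1.841 in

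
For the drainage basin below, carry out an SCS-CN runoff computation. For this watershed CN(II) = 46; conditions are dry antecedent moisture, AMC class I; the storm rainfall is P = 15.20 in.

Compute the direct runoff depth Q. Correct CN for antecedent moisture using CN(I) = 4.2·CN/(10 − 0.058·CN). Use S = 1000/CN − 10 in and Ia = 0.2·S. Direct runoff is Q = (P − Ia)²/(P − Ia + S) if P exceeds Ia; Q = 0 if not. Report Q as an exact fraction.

Q = 14961424/6084995 in ≈ 2.459 in

Dry (AMC I): CN(I) = 4.2·46/(10 − 0.058·46) = (966/5)/(1833/250) = 16100/611 ≈ 26.350
Retention S: 1000/CN − 10 with CN=26.350 → S = 4500/161 ≈ 27.950 in
Initial abstraction Ia = S/5 = (4500/161)/5 = 900/161 ≈ 5.590 in
Since P=15.200 > Ia=5.590: effective rainfall P−Ia = 7736/805 in
Q: (7736/805)² ÷ (30236/805) = 14961424/6084995 in (≈ 2.459 in)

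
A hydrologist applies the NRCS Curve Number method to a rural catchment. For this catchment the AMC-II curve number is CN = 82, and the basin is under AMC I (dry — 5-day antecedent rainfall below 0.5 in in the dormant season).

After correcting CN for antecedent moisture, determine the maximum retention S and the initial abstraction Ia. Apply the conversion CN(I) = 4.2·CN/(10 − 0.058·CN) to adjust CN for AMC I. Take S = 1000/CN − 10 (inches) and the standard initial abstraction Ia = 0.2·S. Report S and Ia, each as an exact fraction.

CN(I) from CN(II)=82: (4.2·82)/(10 − 0.058·82) = 28700/437 ≈ 65.675
S = 1000/(28700/437) − 10 = 1500/287 in ≈ 5.226 in
Ia = 0.2S: 0.2·5.226 = 1.045 in (exactly 300/287)

S = 1500/287 in ≈ 5.226 in; Ia = 300/287 in ≈ 1.045 in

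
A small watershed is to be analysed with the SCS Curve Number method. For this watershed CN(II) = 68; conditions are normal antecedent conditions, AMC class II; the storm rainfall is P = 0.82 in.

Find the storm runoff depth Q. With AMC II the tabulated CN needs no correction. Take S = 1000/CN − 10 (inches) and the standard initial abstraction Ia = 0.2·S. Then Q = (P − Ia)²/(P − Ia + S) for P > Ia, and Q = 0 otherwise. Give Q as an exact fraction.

Q = 0 in ≈ 0.000 in

Average conditions: CN = 68 (no AMC adjustment).
Retention S: 1000/CN − 10 with CN=68.000 → S = 80/17 ≈ 4.706 in
Initial abstraction Ia = S/5 = (80/17)/5 = 16/17 ≈ 0.941 in
P = 0.820 ≤ Ia = 0.941 in: entire storm abstracted, Q = 0.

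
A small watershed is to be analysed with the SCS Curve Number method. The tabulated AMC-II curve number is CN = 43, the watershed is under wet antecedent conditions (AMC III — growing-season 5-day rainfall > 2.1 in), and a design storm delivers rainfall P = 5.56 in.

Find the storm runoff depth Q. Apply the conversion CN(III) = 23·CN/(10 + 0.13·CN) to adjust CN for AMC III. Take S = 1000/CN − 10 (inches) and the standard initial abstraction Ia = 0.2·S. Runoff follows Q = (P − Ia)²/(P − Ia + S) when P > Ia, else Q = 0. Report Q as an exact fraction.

Q = 11874678841/6217620475 in ≈ 1.910 in

Wet (AMC III): CN(III) = 23·43/(10 + 0.13·43) = 989/(1559/100) = 98900/1559 ≈ 63.438
Max retention: S = 1000/(98900/1559) − 10 = 5700/989 in (≈ 5.763 in)
Ia = 0.2S: 0.2·5.763 = 1.153 in (exactly 1140/989)
P − Ia = 5.560 − 1.153 = 108971/24725 ≈ 4.407 in (> 0, runoff occurs)
Q: (108971/24725)² ÷ (251471/24725) = 11874678841/6217620475 in (≈ 1.910 in)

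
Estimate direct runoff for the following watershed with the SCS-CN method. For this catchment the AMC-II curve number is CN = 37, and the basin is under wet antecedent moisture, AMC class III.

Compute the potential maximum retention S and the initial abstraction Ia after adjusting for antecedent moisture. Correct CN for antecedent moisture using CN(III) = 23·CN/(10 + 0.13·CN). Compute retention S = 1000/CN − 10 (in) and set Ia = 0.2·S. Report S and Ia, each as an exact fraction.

Adjust CN=37 to AMC III: 23·37/(10 + 0.13·37) → 851 ÷ (1481/100) = 85100/1481 ≈ 57.461
S = 1000/(85100/1481) − 10 = 6300/851 in ≈ 7.403 in
Ia = 0.2·(6300/851) = 1260/851 in ≈ 1.481 in

S = 6300/851 in ≈ 7.403 in; Ia = 1260/851 in ≈ 1.481 in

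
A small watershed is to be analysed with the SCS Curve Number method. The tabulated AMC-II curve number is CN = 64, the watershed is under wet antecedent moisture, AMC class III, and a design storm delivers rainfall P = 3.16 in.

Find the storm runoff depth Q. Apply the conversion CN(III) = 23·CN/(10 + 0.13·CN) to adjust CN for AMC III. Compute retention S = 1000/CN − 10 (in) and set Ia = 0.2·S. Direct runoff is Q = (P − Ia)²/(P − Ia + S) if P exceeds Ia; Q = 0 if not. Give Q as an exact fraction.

CN(III) from CN(II)=64: (23·64)/(10 + 0.13·64) = 18400/229 ≈ 80.349
S = 1000/(18400/229) − 10 = 225/92 in ≈ 2.446 in
Initial abstraction Ia = S/5 = (225/92)/5 = 45/92 ≈ 0.489 in
Excess rainfall: 3.160 − 0.489 = 2.671 in; P > Ia so Q > 0
Q: (6143/2300)² ÷ (2942/575) = 37736449/27066400 in (≈ 1.394 in)

Q = 37736449/27066400 in ≈ 1.394 in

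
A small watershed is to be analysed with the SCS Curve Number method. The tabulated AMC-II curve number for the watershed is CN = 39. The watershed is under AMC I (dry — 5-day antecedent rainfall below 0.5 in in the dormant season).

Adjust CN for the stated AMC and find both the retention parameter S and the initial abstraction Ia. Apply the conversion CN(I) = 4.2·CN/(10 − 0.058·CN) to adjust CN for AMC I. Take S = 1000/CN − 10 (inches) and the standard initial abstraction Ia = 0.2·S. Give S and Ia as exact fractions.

S = 30500/819 in ≈ 37.241 in; Ia = 6100/819 in ≈ 7.448 in

Adjust CN=39 to AMC I: 4.2·39/(10 − 0.058·39) → (819/5) ÷ (3869/500) = 81900/3869 ≈ 21.168
Max retention: S = 1000/(81900/3869) − 10 = 30500/819 in (≈ 37.241 in)
Ia = 0.2S: 0.2·37.241 = 7.448 in (exactly 6100/819)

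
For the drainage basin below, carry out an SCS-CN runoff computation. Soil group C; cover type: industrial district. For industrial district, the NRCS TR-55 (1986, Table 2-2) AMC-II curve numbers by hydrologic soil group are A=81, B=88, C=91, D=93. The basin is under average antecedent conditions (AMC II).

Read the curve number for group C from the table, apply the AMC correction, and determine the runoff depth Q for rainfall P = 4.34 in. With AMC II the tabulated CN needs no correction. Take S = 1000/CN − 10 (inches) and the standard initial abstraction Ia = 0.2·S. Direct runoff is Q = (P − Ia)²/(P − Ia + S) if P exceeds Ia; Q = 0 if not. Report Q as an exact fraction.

Q = 355209409/106228850 in ≈ 3.344 in

NRCS table: industrial district, soil group C → CN(II) = 91
AMC II — tabulated CN = 91 applies directly.
Retention S: 1000/CN − 10 with CN=91.000 → S = 90/91 ≈ 0.989 in
Ia = 0.2·(90/91) = 18/91 in ≈ 0.198 in
Since P=4.340 > Ia=0.198: effective rainfall P−Ia = 18847/4550 in
Q = (18847/4550)²/((18847/4550) + 90/91) = (355209409/20702500)/(23347/4550) = 355209409/106228850 in ≈ 3.344 in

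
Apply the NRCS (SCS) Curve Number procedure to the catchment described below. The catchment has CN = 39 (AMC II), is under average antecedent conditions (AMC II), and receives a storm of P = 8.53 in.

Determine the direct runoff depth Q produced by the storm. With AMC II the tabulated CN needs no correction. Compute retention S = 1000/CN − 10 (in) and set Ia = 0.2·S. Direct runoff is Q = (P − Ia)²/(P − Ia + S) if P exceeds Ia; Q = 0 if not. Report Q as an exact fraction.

Q = 443818489/320061300 in ≈ 1.387 in

CN(II) = 39; AMC II needs no correction.
S = 1000/39 − 10 = 610/39 in ≈ 15.641 in
Ia = 0.2S: 0.2·15.641 = 3.128 in (exactly 122/39)
P − Ia = 8.530 − 3.128 = 21067/3900 ≈ 5.402 in (> 0, runoff occurs)
Q = (21067/3900)²/((21067/3900) + 610/39) = (443818489/15210000)/(82067/3900) = 443818489/320061300 in ≈ 1.387 in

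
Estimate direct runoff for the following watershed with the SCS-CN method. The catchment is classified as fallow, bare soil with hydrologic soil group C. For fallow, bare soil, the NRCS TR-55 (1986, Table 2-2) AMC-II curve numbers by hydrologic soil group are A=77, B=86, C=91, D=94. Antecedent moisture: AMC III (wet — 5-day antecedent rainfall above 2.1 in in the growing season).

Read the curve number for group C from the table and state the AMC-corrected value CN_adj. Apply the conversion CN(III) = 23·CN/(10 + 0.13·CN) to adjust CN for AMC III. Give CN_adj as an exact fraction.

CN_adj = 209300/2183 ≈ 95.877

NRCS table: fallow, bare soil, soil group C → CN(II) = 91
Wet (AMC III): CN(III) = 23·91/(10 + 0.13·91) = 2093/(2183/100) = 209300/2183 ≈ 95.877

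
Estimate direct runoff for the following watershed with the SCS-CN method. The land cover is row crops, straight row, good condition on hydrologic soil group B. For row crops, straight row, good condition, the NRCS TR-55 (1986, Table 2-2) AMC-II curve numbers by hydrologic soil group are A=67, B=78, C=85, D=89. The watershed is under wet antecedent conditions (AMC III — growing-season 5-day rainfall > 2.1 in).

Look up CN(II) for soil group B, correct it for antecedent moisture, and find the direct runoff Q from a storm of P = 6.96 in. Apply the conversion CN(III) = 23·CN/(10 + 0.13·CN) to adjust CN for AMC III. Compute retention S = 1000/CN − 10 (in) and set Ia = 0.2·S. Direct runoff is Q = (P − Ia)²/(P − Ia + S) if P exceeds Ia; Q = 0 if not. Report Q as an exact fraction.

NRCS table: row crops, straight row, good condition, soil group B → CN(II) = 78
CN(III) from CN(II)=78: (23·78)/(10 + 0.13·78) = 89700/1007 ≈ 89.076
Retention S: 1000/CN − 10 with CN=89.076 → S = 1100/897 ≈ 1.226 in
Initial abstraction Ia = S/5 = (1100/897)/5 = 220/897 ≈ 0.245 in
Since P=6.960 > Ia=0.245: effective rainfall P−Ia = 150578/22425 in
Q: (150578/22425)² ÷ (178078/22425) = 11336867042/1996699575 in (≈ 5.678 in)

Q = 11336867042/1996699575 in ≈ 5.678 in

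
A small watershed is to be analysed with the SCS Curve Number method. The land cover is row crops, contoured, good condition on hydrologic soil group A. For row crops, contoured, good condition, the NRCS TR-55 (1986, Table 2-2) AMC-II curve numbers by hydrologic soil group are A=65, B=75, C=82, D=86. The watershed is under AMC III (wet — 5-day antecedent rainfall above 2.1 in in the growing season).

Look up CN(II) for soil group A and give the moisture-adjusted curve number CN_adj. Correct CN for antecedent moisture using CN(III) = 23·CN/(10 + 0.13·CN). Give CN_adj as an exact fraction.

NRCS table: row crops, contoured, good condition, soil group A → CN(II) = 65
CN(III) from CN(II)=65: (23·65)/(10 + 0.13·65) = 29900/369 ≈ 81.030

CN_adj = 29900/369 ≈ 81.030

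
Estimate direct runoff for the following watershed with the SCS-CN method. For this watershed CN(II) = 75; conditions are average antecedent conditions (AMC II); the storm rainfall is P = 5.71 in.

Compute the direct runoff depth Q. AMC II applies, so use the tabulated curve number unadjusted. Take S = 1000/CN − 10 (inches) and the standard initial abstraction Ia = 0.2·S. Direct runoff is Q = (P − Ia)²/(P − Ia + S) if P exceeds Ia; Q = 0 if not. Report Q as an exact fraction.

Q = 2289169/753900 in ≈ 3.036 in

AMC II — tabulated CN = 75 applies directly.
Max retention: S = 1000/75 − 10 = 10/3 in (≈ 3.333 in)
Ia = 0.2·(10/3) = 2/3 in ≈ 0.667 in
P − Ia = 5.710 − 0.667 = 1513/300 ≈ 5.043 in (> 0, runoff occurs)
Runoff Q = (P−Ia)²/(P−Ia+S) = (5.043)²/(5.043+3.333) = 2289169/753900 ≈ 3.036 in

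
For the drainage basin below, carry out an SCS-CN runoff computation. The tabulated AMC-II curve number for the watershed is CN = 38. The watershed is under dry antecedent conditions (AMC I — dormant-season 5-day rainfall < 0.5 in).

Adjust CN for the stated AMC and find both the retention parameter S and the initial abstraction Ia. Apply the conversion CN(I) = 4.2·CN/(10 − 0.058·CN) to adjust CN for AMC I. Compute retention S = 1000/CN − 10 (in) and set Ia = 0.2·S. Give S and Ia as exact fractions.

CN(I) from CN(II)=38: (4.2·38)/(10 − 0.058·38) = 39900/1949 ≈ 20.472
S = 1000/(39900/1949) − 10 = 15500/399 in ≈ 38.847 in
Initial abstraction Ia = S/5 = (15500/399)/5 = 3100/399 ≈ 7.769 in

S = 15500/399 in ≈ 38.847 in; Ia = 3100/399 in ≈ 7.769 in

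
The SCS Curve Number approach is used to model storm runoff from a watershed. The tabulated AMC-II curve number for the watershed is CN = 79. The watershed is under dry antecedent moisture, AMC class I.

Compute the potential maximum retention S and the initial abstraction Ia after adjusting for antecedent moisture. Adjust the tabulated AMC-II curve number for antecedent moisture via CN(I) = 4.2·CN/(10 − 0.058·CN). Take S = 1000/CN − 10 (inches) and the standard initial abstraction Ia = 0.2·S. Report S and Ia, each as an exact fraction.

S = 500/79 in ≈ 6.329 in; Ia = 100/79 in ≈ 1.266 in

Dry (AMC I): CN(I) = 4.2·79/(10 − 0.058·79) = (1659/5)/(2709/500) = 7900/129 ≈ 61.240
Retention S: 1000/CN − 10 with CN=61.240 → S = 500/79 ≈ 6.329 in
Ia = 0.2S: 0.2·6.329 = 1.266 in (exactly 100/79)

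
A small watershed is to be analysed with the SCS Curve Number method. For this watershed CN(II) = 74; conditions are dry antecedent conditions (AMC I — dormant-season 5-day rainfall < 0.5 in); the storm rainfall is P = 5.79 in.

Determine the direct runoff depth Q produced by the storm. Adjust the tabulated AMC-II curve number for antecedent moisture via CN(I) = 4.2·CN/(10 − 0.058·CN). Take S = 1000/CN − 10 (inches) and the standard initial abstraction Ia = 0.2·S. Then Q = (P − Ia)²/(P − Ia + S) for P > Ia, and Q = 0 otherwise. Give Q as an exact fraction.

Dry (AMC I): CN(I) = 4.2·74/(10 − 0.058·74) = (1554/5)/(1427/250) = 77700/1427 ≈ 54.450
Max retention: S = 1000/(77700/1427) − 10 = 6500/777 in (≈ 8.366 in)
Ia = 0.2S: 0.2·8.366 = 1.673 in (exactly 1300/777)
Excess rainfall: 5.790 − 1.673 = 4.117 in; P > Ia so Q > 0
Q = (319883/77700)²/((319883/77700) + 6500/777) = (102325133689/6037290000)/(969883/77700) = 102325133689/75359909100 in ≈ 1.358 in

Q = 102325133689/75359909100 in ≈ 1.358 in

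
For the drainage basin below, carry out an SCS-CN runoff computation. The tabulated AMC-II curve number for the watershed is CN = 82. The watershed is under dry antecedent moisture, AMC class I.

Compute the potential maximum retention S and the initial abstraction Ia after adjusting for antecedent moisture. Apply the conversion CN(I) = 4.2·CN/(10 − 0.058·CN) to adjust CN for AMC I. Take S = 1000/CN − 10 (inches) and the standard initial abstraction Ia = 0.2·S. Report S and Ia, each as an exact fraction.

Dry (AMC I): CN(I) = 4.2·82/(10 − 0.058·82) = (1722/5)/(1311/250) = 28700/437 ≈ 65.675
S = 1000/(28700/437) − 10 = 1500/287 in ≈ 5.226 in
Initial abstraction Ia = S/5 = (1500/287)/5 = 300/287 ≈ 1.045 in

S = 1500/287 in ≈ 5.226 in; Ia = 300/287 in ≈ 1.045 in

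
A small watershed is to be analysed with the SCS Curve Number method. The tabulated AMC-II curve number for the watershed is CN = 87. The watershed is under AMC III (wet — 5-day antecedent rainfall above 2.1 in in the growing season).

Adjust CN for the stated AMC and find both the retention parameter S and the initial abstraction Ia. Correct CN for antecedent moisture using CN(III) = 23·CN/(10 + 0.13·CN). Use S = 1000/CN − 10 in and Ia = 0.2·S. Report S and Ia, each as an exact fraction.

S = 1300/2001 in ≈ 0.650 in; Ia = 260/2001 in ≈ 0.130 in

Wet (AMC III): CN(III) = 23·87/(10 + 0.13·87) = 2001/(2131/100) = 200100/2131 ≈ 93.900
Max retention: S = 1000/(200100/2131) − 10 = 1300/2001 in (≈ 0.650 in)
Initial abstraction Ia = S/5 = (1300/2001)/5 = 260/2001 ≈ 0.130 in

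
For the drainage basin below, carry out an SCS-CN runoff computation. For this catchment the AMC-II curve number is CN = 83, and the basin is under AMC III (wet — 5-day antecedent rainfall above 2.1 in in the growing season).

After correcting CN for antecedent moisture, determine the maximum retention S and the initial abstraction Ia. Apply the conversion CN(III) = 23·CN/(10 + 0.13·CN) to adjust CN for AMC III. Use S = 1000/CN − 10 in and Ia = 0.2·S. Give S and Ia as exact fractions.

CN(III) from CN(II)=83: (23·83)/(10 + 0.13·83) = 190900/2079 ≈ 91.823
Retention S: 1000/CN − 10 with CN=91.823 → S = 1700/1909 ≈ 0.891 in
Initial abstraction Ia = S/5 = (1700/1909)/5 = 340/1909 ≈ 0.178 in

S = 1700/1909 in ≈ 0.891 in; Ia = 340/1909 in ≈ 0.178 in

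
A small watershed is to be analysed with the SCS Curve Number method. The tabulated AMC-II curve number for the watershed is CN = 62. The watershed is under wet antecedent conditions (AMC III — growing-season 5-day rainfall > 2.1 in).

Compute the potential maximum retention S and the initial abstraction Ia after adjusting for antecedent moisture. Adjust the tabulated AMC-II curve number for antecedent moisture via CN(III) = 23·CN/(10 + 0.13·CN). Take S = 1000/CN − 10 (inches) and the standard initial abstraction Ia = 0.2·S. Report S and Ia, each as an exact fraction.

Adjust CN=62 to AMC III: 23·62/(10 + 0.13·62) → 1426 ÷ (903/50) = 71300/903 ≈ 78.959
Retention S: 1000/CN − 10 with CN=78.959 → S = 1900/713 ≈ 2.665 in
Ia = 0.2S: 0.2·2.665 = 0.533 in (exactly 380/713)

S = 1900/713 in ≈ 2.665 in; Ia = 380/713 in ≈ 0.533 in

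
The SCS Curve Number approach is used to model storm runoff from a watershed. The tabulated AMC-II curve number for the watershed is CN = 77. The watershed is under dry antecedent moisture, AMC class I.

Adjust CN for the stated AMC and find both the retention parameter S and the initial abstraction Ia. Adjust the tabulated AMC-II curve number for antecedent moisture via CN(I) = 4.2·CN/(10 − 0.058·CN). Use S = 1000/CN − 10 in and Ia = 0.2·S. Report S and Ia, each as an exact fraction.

S = 11500/1617 in ≈ 7.112 in; Ia = 2300/1617 in ≈ 1.422 in

Dry (AMC I): CN(I) = 4.2·77/(10 − 0.058·77) = (1617/5)/(2767/500) = 161700/2767 ≈ 58.439
Retention S: 1000/CN − 10 with CN=58.439 → S = 11500/1617 ≈ 7.112 in
Ia = 0.2S: 0.2·7.112 = 1.422 in (exactly 2300/1617)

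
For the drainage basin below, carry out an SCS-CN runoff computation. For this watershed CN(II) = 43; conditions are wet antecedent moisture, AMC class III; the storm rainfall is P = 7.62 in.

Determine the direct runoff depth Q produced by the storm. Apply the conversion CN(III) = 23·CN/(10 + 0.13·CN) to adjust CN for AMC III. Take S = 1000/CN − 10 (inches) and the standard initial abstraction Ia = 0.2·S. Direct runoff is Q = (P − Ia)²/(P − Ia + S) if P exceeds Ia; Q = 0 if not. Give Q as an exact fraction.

Wet (AMC III): CN(III) = 23·43/(10 + 0.13·43) = 989/(1559/100) = 98900/1559 ≈ 63.438
Retention S: 1000/CN − 10 with CN=63.438 → S = 5700/989 ≈ 5.763 in
Initial abstraction Ia = S/5 = (5700/989)/5 = 1140/989 ≈ 1.153 in
P − Ia = 7.620 − 1.153 = 319809/49450 ≈ 6.467 in (> 0, runoff occurs)
Q: (319809/49450)² ÷ (604809/49450) = 11364199609/3323089450 in (≈ 3.420 in)

Q = 11364199609/3323089450 in ≈ 3.420 in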